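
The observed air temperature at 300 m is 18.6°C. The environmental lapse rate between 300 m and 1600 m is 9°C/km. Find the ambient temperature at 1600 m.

300–1600 m, environmental: Δz = 1.3 km ⇒ ΔT = -11.7°C; T = 6.9°C

6.9°C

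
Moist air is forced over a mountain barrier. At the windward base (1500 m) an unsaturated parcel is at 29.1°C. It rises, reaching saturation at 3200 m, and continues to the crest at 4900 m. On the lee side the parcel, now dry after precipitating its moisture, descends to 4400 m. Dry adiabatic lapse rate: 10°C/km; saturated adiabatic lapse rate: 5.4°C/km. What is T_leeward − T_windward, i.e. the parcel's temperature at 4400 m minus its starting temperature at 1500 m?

1500 → 3200 m (dry, 10°C/km): ΔT = -10 × 1.7 = -17°C → T = 12.1°C
3200 → 4900 m (saturated, 5.4°C/km): ΔT = -5.4 × 1.7 = -9.18°C → T = 2.92°C
4900 → 4400 m (dry descent, 10°C/km): ΔT = +10 × 0.5 = +5°C → T = 7.92°C
Net change vs windward start: 7.92 − 29.1 = -21.18°C

-21.18°C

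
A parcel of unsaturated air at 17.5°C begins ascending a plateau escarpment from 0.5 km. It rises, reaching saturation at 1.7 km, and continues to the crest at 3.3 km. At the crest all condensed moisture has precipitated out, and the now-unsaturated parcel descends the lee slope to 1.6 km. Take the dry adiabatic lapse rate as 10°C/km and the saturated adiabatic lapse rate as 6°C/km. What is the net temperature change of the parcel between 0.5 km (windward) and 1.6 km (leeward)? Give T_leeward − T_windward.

-4.6°C

Dry to 1700 m: -10 × 1.2 km = -12°C, so T = 5.5°C.
Saturated to 3300 m: -6 × 1.6 km = -9.6°C, so T = -4.1°C.
Dry descent to 1600 m: +10 × 1.7 km = +17°C, so T = 12.9°C.
Net change vs windward start: 12.9 − 17.5 = -4.6°C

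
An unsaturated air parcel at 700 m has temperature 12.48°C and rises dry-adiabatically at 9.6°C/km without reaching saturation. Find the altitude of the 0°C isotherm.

2000 m

Height above start = (12.48 − 0) / 9.6 = 1.3 km
Altitude = 700 m + 1300 m = 2000 m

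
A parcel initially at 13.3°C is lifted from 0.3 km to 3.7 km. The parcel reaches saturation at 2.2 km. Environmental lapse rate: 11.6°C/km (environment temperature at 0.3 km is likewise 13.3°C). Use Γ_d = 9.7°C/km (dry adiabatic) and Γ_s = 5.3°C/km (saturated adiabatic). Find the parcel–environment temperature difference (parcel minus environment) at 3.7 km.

+13.06°C (parcel warmer than environment)

Parcel:
  300–2200 m, dry: Δz = 1.9 km ⇒ ΔT = -18.43°C; T = -5.13°C
  2200–3700 m, saturated: Δz = 1.5 km ⇒ ΔT = -7.95°C; T = -13.08°C
Environment:
  300–3700 m, environment: Δz = 3.4 km ⇒ ΔT = -39.44°C; T = -26.14°C
T_parcel − T_env = -13.08 − (-26.14) = +13.06°C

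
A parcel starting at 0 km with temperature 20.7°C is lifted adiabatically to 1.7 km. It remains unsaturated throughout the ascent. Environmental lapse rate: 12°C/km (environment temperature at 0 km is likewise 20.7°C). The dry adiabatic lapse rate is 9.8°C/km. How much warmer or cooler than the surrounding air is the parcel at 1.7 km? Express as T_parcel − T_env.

+3.74°C (parcel warmer than environment)

Parcel:
  0–1700 m, dry: Δz = 1.7 km ⇒ ΔT = -16.66°C; T = 4.04°C
Environment:
  0–1700 m, environment: Δz = 1.7 km ⇒ ΔT = -20.4°C; T = 0.3°C
T_parcel − T_env = 4.04 − 0.3 = +3.74°C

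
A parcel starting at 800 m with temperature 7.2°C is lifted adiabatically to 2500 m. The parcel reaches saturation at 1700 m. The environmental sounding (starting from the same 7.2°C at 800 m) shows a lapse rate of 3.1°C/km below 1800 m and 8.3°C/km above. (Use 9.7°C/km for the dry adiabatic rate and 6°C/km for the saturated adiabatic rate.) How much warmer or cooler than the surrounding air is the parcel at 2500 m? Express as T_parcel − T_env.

-4.62°C (parcel cooler than environment)

Parcel:
  800–1700 m, dry: Δz = 0.9 km ⇒ ΔT = -8.73°C; T = -1.53°C
  1700–2500 m, saturated: Δz = 0.8 km ⇒ ΔT = -4.8°C; T = -6.33°C
Environment:
  800–1800 m, environment, lower layer: Δz = 1 km ⇒ ΔT = -3.1°C; T = 4.1°C
  1800–2500 m, environment, upper layer: Δz = 0.7 km ⇒ ΔT = -5.81°C; T = -1.71°C
T_parcel − T_env = -6.33 − (-1.71) = -4.62°C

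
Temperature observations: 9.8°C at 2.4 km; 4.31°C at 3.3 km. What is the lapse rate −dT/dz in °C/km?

Γ = −ΔT/Δz = (9.8 − 4.31) / (3300 − 2400) m
  = 5.49°C / 0.9 km = 6.1°C/km

6.1°C/km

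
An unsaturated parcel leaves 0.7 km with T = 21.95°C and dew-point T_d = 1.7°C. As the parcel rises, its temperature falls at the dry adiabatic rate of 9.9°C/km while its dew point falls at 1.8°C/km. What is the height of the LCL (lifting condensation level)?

T and T_d converge at 9.9 − 1.8 = 8.1°C per km
Height above start = (21.95 − 1.7) / 8.1 = 2.5 km
LCL altitude = 700 m + 2500 m = 3200 m

3.2 km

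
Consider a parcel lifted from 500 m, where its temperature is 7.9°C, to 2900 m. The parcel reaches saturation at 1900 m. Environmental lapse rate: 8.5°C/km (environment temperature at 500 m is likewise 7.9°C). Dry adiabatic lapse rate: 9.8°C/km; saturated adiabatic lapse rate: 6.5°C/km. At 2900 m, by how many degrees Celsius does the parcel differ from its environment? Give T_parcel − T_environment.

+0.18°C (parcel warmer than environment)

Parcel:
  Dry to 1900 m: -9.8 × 1.4 km = -13.72°C, so T = -5.82°C.
  Saturated to 2900 m: -6.5 × 1 km = -6.5°C, so T = -12.32°C.
Environment:
  Environment to 2900 m: -8.5 × 2.4 km = -20.4°C, so T = -12.5°C.
T_parcel − T_env = -12.32 − (-12.5) = +0.18°C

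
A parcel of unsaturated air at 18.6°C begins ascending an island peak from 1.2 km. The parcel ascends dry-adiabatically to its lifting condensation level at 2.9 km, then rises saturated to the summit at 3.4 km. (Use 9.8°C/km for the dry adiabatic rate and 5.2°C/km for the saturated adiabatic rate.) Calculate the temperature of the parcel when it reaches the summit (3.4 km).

Dry to 2900 m: -9.8 × 1.7 km = -16.66°C, so T = 1.94°C.
Saturated to 3400 m: -5.2 × 0.5 km = -2.6°C, so T = -0.66°C.

-0.66°C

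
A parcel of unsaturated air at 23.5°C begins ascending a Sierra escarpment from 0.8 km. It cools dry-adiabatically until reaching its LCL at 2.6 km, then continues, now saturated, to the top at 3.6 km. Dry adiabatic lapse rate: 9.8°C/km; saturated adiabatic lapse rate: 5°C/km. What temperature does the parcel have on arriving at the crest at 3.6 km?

800–2600 m, dry: Δz = 1.8 km ⇒ ΔT = -17.64°C; T = 5.86°C
2600–3600 m, saturated: Δz = 1 km ⇒ ΔT = -5°C; T = 0.86°C

0.86°C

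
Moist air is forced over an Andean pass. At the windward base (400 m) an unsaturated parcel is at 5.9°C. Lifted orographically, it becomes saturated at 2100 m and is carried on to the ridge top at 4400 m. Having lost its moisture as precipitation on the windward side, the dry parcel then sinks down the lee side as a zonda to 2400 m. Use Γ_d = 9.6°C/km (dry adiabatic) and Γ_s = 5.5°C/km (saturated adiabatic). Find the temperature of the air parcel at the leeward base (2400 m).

-3.87°C

400 → 2100 m (dry, 9.6°C/km): ΔT = -9.6 × 1.7 = -16.32°C → T = -10.42°C
2100 → 4400 m (saturated, 5.5°C/km): ΔT = -5.5 × 2.3 = -12.65°C → T = -23.07°C
4400 → 2400 m (dry descent, 9.6°C/km): ΔT = +9.6 × 2 = +19.2°C → T = -3.87°C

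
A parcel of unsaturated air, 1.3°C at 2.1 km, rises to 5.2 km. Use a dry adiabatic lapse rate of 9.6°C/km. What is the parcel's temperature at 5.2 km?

-28.46°C

From 2100 m to 5200 m (dry adiabatic): cools by 9.6 × 3.1 = 29.76°C, giving -28.46°C.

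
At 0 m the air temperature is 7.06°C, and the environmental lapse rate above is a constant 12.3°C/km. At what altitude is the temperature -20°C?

Height above start = (7.06 − (-20)) / 12.3 = 2.2 km
Altitude = 0 m + 2200 m = 2200 m

2200 m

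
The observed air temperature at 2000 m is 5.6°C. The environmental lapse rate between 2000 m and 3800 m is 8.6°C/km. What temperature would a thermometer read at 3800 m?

2000–3800 m, environmental: Δz = 1.8 km ⇒ ΔT = -15.48°C; T = -9.88°C

-9.88°C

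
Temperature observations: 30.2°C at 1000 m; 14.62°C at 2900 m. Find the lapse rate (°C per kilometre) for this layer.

Γ = −ΔT/Δz = (30.2 − 14.62) / (2900 − 1000) m
  = 15.58°C / 1.9 km = 8.2°C/km

8.2°C/km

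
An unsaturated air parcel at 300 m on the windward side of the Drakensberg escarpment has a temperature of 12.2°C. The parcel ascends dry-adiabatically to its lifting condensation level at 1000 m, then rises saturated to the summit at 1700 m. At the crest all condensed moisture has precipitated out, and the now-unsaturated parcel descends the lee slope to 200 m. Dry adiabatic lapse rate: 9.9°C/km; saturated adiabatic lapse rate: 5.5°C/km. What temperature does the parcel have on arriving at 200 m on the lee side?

300 → 1000 m (dry, 9.9°C/km): ΔT = -9.9 × 0.7 = -6.93°C → T = 5.27°C
1000 → 1700 m (saturated, 5.5°C/km): ΔT = -5.5 × 0.7 = -3.85°C → T = 1.42°C
1700 → 200 m (dry descent, 9.9°C/km): ΔT = +9.9 × 1.5 = +14.85°C → T = 16.27°C

16.27°C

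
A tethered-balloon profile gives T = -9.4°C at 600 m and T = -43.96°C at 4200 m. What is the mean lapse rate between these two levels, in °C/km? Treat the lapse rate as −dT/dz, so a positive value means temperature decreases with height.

Γ = −ΔT/Δz = (-9.4 − (-43.96)) / (4200 − 600) m
  = 34.56°C / 3.6 km = 9.6°C/km

9.6°C/km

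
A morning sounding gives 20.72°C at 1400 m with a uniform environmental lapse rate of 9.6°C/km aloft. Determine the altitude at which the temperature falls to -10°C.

Height above start = (20.72 − (-10)) / 9.6 = 3.2 km
Altitude = 1400 m + 3200 m = 4600 m

4600 m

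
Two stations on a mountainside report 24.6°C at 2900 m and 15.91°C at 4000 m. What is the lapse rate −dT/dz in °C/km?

Γ = −ΔT/Δz = (24.6 − 15.91) / (4000 − 2900) m
  = 8.69°C / 1.1 km = 7.9°C/km

7.9°C/km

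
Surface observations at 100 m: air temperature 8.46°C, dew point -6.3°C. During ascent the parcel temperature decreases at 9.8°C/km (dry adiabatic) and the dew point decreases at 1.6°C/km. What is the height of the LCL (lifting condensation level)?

1900 m

T and T_d converge at 9.8 − 1.6 = 8.2°C per km
Height above start = (8.46 − (-6.3)) / 8.2 = 1.8 km
LCL altitude = 100 m + 1800 m = 1900 m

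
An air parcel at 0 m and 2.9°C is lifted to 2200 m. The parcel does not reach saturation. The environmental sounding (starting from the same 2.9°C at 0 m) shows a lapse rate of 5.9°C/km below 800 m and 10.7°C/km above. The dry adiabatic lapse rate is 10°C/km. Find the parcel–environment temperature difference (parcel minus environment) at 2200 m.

Parcel:
  Dry to 2200 m: -10 × 2.2 km = -22°C, so T = -19.1°C.
Environment:
  Environment, lower layer to 800 m: -5.9 × 0.8 km = -4.72°C, so T = -1.82°C.
  Environment, upper layer to 2200 m: -10.7 × 1.4 km = -14.98°C, so T = -16.8°C.
T_parcel − T_env = -19.1 − (-16.8) = -2.3°C

-2.3°C (parcel cooler than environment)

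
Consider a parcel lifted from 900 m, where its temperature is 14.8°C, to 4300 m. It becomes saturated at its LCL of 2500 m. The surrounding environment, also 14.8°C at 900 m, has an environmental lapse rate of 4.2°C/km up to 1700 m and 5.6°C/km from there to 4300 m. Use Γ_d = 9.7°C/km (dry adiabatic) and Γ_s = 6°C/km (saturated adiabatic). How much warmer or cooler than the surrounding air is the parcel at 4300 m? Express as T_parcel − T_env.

Parcel:
  From 900 m to 2500 m (dry): cools by 9.7 × 1.6 = 15.52°C, giving -0.72°C.
  From 2500 m to 4300 m (saturated): cools by 6 × 1.8 = 10.8°C, giving -11.52°C.
Environment:
  From 900 m to 1700 m (environment, lower layer): cools by 4.2 × 0.8 = 3.36°C, giving 11.44°C.
  From 1700 m to 4300 m (environment, upper layer): cools by 5.6 × 2.6 = 14.56°C, giving -3.12°C.
T_parcel − T_env = -11.52 − (-3.12) = -8.4°C

-8.4°C (parcel cooler than environment)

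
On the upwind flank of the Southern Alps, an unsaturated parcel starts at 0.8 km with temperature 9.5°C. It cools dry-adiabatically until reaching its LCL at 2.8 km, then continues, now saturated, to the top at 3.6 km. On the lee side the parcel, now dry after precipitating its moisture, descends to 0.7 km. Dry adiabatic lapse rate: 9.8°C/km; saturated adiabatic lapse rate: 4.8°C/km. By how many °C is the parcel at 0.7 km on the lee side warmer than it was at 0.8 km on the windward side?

+4.98°C

Dry to 2800 m: -9.8 × 2 km = -19.6°C, so T = -10.1°C.
Saturated to 3600 m: -4.8 × 0.8 km = -3.84°C, so T = -13.94°C.
Dry descent to 700 m: +9.8 × 2.9 km = +28.42°C, so T = 14.48°C.
Net change vs windward start: 14.48 − 9.5 = +4.98°C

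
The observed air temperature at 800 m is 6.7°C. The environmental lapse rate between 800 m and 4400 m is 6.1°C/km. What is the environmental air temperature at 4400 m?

-15.26°C

From 800 m to 4400 m (environmental): cools by 6.1 × 3.6 = 21.96°C, giving -15.26°C.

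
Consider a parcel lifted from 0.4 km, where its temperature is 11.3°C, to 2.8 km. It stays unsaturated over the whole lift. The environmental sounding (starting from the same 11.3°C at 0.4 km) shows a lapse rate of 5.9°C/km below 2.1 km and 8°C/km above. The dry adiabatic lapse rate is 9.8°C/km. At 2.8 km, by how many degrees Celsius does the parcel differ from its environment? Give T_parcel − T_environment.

Parcel:
  400 → 2800 m (dry, 9.8°C/km): ΔT = -9.8 × 2.4 = -23.52°C → T = -12.22°C
Environment:
  400 → 2100 m (environment, lower layer, 5.9°C/km): ΔT = -5.9 × 1.7 = -10.03°C → T = 1.27°C
  2100 → 2800 m (environment, upper layer, 8°C/km): ΔT = -8 × 0.7 = -5.6°C → T = -4.33°C
T_parcel − T_env = -12.22 − (-4.33) = -7.89°C

-7.89°C (parcel cooler than environment)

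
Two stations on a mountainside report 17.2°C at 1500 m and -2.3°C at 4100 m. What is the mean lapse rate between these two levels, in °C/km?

Γ = −ΔT/Δz = (17.2 − (-2.3)) / (4100 − 1500) m
  = 19.5°C / 2.6 km = 7.5°C/km

7.5°C/km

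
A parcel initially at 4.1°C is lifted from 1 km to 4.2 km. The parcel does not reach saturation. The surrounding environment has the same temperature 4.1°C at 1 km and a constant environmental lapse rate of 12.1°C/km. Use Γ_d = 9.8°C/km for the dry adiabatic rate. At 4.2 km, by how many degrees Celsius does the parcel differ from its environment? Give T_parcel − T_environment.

+7.36°C (parcel warmer than environment)

Parcel:
  1000–4200 m, dry: Δz = 3.2 km ⇒ ΔT = -31.36°C; T = -27.26°C
Environment:
  1000–4200 m, environment: Δz = 3.2 km ⇒ ΔT = -38.72°C; T = -34.62°C
T_parcel − T_env = -27.26 − (-34.62) = +7.36°C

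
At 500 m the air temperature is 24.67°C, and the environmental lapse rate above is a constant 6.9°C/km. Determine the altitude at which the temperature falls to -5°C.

Height above start = (24.67 − (-5)) / 6.9 = 4.3 km
Altitude = 500 m + 4300 m = 4800 m

4800 m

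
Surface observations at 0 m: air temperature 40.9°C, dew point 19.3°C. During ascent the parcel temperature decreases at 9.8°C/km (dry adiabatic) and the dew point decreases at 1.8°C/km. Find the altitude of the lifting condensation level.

T and T_d converge at 9.8 − 1.8 = 8°C per km
Height above start = (40.9 − 19.3) / 8 = 2.7 km
LCL altitude = 0 m + 2700 m = 2700 m

2700 m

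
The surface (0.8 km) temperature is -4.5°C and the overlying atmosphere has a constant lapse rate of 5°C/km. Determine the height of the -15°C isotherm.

Height above start = (-4.5 − (-15)) / 5 = 2.1 km
Altitude = 800 m + 2100 m = 2900 m

2.9 km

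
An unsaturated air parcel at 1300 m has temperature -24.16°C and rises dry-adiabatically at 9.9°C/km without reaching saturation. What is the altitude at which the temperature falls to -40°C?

2900 m

Height above start = (-24.16 − (-40)) / 9.9 = 1.6 km
Altitude = 1300 m + 1600 m = 2900 m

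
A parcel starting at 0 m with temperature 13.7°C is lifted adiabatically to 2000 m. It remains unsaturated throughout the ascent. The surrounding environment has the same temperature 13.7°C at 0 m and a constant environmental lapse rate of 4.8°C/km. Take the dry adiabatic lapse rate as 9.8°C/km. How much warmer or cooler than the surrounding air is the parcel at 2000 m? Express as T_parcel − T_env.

Parcel:
  Dry to 2000 m: -9.8 × 2 km = -19.6°C, so T = -5.9°C.
Environment:
  Environment to 2000 m: -4.8 × 2 km = -9.6°C, so T = 4.1°C.
T_parcel − T_env = -5.9 − 4.1 = -10°C

-10°C (parcel cooler than environment)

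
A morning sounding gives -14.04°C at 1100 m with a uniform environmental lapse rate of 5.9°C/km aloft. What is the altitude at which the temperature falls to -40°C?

5500 m

Height above start = (-14.04 − (-40)) / 5.9 = 4.4 km
Altitude = 1100 m + 4400 m = 5500 m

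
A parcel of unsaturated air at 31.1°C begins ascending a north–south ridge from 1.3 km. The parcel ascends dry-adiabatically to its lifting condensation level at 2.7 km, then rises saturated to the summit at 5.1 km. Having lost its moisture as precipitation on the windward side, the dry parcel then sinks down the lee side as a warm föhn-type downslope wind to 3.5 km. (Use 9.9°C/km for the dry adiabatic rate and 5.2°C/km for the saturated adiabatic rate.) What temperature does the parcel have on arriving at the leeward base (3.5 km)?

1300 → 2700 m (dry, 9.9°C/km): ΔT = -9.9 × 1.4 = -13.86°C → T = 17.24°C
2700 → 5100 m (saturated, 5.2°C/km): ΔT = -5.2 × 2.4 = -12.48°C → T = 4.76°C
5100 → 3500 m (dry descent, 9.9°C/km): ΔT = +9.9 × 1.6 = +15.84°C → T = 20.6°C

20.6°C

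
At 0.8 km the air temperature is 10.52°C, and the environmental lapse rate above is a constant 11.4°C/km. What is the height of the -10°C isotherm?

Height above start = (10.52 − (-10)) / 11.4 = 1.8 km
Altitude = 800 m + 1800 m = 2600 m

2.6 km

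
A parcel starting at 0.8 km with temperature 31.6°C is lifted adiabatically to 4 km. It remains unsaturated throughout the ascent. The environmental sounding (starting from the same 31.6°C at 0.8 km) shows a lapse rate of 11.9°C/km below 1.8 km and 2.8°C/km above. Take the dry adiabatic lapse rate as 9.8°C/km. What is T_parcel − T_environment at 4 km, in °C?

Parcel:
  800–4000 m, dry: Δz = 3.2 km ⇒ ΔT = -31.36°C; T = 0.24°C
Environment:
  800–1800 m, environment, lower layer: Δz = 1 km ⇒ ΔT = -11.9°C; T = 19.7°C
  1800–4000 m, environment, upper layer: Δz = 2.2 km ⇒ ΔT = -6.16°C; T = 13.54°C
T_parcel − T_env = 0.24 − 13.54 = -13.3°C

-13.3°C (parcel cooler than environment)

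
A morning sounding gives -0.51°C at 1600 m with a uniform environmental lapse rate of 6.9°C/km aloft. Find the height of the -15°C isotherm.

3700 m

Height above start = (-0.51 − (-15)) / 6.9 = 2.1 km
Altitude = 1600 m + 2100 m = 3700 m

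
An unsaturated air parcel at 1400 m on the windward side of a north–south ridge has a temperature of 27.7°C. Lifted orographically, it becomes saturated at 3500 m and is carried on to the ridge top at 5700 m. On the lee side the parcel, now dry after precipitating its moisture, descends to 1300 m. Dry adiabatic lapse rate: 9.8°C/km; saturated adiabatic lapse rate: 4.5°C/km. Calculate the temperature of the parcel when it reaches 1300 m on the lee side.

40.34°C

1400–3500 m, dry: Δz = 2.1 km ⇒ ΔT = -20.58°C; T = 7.12°C
3500–5700 m, saturated: Δz = 2.2 km ⇒ ΔT = -9.9°C; T = -2.78°C
5700–1300 m, dry descent: Δz = 4.4 km ⇒ ΔT = +43.12°C; T = 40.34°C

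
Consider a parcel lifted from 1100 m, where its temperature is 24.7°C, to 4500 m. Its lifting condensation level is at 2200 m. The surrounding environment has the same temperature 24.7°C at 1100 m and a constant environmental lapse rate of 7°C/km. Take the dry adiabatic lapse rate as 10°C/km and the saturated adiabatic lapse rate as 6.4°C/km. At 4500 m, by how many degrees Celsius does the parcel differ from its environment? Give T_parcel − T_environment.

-1.92°C (parcel cooler than environment)

Parcel:
  1100–2200 m, dry: Δz = 1.1 km ⇒ ΔT = -11°C; T = 13.7°C
  2200–4500 m, saturated: Δz = 2.3 km ⇒ ΔT = -14.72°C; T = -1.02°C
Environment:
  1100–4500 m, environment: Δz = 3.4 km ⇒ ΔT = -23.8°C; T = 0.9°C
T_parcel − T_env = -1.02 − 0.9 = -1.92°C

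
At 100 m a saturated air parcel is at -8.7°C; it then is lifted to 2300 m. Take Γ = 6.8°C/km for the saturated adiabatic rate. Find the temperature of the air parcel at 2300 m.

Saturated adiabatic to 2300 m: -6.8 × 2.2 km = -14.96°C, so T = -23.66°C.

-23.66°C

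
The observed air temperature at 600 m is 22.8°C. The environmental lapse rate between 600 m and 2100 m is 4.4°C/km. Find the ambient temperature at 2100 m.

Environmental to 2100 m: -4.4 × 1.5 km = -6.6°C, so T = 16.2°C.

16.2°C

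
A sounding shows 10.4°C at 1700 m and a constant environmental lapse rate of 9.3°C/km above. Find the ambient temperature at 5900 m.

Environmental to 5900 m: -9.3 × 4.2 km = -39.06°C, so T = -28.66°C.

-28.66°C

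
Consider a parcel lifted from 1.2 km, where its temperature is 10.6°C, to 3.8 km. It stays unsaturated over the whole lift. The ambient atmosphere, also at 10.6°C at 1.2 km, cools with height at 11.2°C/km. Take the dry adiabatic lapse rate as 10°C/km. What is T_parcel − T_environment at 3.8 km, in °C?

Parcel:
  1200–3800 m, dry: Δz = 2.6 km ⇒ ΔT = -26°C; T = -15.4°C
Environment:
  1200–3800 m, environment: Δz = 2.6 km ⇒ ΔT = -29.12°C; T = -18.52°C
T_parcel − T_env = -15.4 − (-18.52) = +3.12°C

+3.12°C (parcel warmer than environment)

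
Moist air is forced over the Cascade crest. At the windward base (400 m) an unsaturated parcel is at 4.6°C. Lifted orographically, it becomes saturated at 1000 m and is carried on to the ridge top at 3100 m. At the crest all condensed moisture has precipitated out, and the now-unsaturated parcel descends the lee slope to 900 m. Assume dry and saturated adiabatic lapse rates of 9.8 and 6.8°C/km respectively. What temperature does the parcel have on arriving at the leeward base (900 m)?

From 400 m to 1000 m (dry): cools by 9.8 × 0.6 = 5.88°C, giving -1.28°C.
From 1000 m to 3100 m (saturated): cools by 6.8 × 2.1 = 14.28°C, giving -15.56°C.
From 3100 m to 900 m (dry descent): warms by 9.8 × 2.2 = 21.56°C, giving 6°C.

6°C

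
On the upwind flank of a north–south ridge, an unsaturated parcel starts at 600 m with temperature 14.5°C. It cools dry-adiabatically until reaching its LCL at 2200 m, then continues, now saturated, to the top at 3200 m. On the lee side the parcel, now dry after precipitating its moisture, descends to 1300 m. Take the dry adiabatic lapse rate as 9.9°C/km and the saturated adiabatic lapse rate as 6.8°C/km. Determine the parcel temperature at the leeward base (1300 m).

600–2200 m, dry: Δz = 1.6 km ⇒ ΔT = -15.84°C; T = -1.34°C
2200–3200 m, saturated: Δz = 1 km ⇒ ΔT = -6.8°C; T = -8.14°C
3200–1300 m, dry descent: Δz = 1.9 km ⇒ ΔT = +18.81°C; T = 10.67°C

10.67°C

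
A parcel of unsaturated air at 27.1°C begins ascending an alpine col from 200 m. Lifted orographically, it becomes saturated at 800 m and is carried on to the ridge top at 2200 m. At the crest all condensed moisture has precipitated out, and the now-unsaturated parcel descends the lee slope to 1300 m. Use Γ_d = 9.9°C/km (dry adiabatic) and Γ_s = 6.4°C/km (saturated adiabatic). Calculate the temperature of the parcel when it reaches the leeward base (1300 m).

21.11°C

Dry to 800 m: -9.9 × 0.6 km = -5.94°C, so T = 21.16°C.
Saturated to 2200 m: -6.4 × 1.4 km = -8.96°C, so T = 12.2°C.
Dry descent to 1300 m: +9.9 × 0.9 km = +8.91°C, so T = 21.11°C.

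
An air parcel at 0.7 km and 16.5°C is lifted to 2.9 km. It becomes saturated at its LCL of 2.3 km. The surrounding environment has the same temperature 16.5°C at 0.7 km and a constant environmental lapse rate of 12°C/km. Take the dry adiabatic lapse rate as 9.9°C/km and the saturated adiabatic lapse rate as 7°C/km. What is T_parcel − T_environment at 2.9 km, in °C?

Parcel:
  700–2300 m, dry: Δz = 1.6 km ⇒ ΔT = -15.84°C; T = 0.66°C
  2300–2900 m, saturated: Δz = 0.6 km ⇒ ΔT = -4.2°C; T = -3.54°C
Environment:
  700–2900 m, environment: Δz = 2.2 km ⇒ ΔT = -26.4°C; T = -9.9°C
T_parcel − T_env = -3.54 − (-9.9) = +6.36°C

+6.36°C (parcel warmer than environment)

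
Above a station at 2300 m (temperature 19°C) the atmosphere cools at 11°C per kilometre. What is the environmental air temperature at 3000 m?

2300 → 3000 m (environmental, 11°C/km): ΔT = -11 × 0.7 = -7.7°C → T = 11.3°C

11.3°C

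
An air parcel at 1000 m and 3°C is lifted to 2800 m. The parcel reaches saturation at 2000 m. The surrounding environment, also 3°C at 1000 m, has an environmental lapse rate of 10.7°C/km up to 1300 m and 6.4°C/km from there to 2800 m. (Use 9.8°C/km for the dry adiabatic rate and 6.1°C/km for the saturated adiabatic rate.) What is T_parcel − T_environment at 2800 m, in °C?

-1.87°C (parcel cooler than environment)

Parcel:
  1000 → 2000 m (dry, 9.8°C/km): ΔT = -9.8 × 1 = -9.8°C → T = -6.8°C
  2000 → 2800 m (saturated, 6.1°C/km): ΔT = -6.1 × 0.8 = -4.88°C → T = -11.68°C
Environment:
  1000 → 1300 m (environment, lower layer, 10.7°C/km): ΔT = -10.7 × 0.3 = -3.21°C → T = -0.21°C
  1300 → 2800 m (environment, upper layer, 6.4°C/km): ΔT = -6.4 × 1.5 = -9.6°C → T = -9.81°C
T_parcel − T_env = -11.68 − (-9.81) = -1.87°C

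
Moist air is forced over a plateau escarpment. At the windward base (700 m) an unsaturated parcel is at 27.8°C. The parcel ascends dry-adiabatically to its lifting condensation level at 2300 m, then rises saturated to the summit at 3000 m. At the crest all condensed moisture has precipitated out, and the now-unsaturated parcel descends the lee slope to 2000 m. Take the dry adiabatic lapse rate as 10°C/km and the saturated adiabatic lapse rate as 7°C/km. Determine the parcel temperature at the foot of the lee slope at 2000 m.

16.9°C

Dry to 2300 m: -10 × 1.6 km = -16°C, so T = 11.8°C.
Saturated to 3000 m: -7 × 0.7 km = -4.9°C, so T = 6.9°C.
Dry descent to 2000 m: +10 × 1 km = +10°C, so T = 16.9°C.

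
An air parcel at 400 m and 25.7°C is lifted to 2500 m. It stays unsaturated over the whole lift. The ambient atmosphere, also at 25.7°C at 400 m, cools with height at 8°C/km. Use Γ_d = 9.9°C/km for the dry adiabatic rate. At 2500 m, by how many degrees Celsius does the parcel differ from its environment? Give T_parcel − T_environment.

-3.99°C (parcel cooler than environment)

Parcel:
  400–2500 m, dry: Δz = 2.1 km ⇒ ΔT = -20.79°C; T = 4.91°C
Environment:
  400–2500 m, environment: Δz = 2.1 km ⇒ ΔT = -16.8°C; T = 8.9°C
T_parcel − T_env = 4.91 − 8.9 = -3.99°C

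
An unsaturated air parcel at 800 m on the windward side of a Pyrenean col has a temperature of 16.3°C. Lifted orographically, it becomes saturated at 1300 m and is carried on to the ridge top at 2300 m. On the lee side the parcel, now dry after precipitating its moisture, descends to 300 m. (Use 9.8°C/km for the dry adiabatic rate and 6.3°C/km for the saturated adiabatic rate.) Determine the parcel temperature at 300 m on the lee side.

24.7°C

From 800 m to 1300 m (dry): cools by 9.8 × 0.5 = 4.9°C, giving 11.4°C.
From 1300 m to 2300 m (saturated): cools by 6.3 × 1 = 6.3°C, giving 5.1°C.
From 2300 m to 300 m (dry descent): warms by 9.8 × 2 = 19.6°C, giving 24.7°C.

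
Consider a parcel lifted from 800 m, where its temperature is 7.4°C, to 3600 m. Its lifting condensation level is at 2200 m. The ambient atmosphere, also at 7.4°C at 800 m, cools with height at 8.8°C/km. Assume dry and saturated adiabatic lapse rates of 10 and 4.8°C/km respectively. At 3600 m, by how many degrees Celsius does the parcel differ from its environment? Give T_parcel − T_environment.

+3.92°C (parcel warmer than environment)

Parcel:
  800 → 2200 m (dry, 10°C/km): ΔT = -10 × 1.4 = -14°C → T = -6.6°C
  2200 → 3600 m (saturated, 4.8°C/km): ΔT = -4.8 × 1.4 = -6.72°C → T = -13.32°C
Environment:
  800 → 3600 m (environment, 8.8°C/km): ΔT = -8.8 × 2.8 = -24.64°C → T = -17.24°C
T_parcel − T_env = -13.32 − (-17.24) = +3.92°C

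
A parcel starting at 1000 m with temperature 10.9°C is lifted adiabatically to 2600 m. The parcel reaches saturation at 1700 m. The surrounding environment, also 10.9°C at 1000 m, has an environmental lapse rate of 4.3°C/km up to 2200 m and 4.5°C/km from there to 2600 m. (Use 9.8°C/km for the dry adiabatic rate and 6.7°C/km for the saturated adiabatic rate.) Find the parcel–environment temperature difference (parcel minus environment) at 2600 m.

Parcel:
  Dry to 1700 m: -9.8 × 0.7 km = -6.86°C, so T = 4.04°C.
  Saturated to 2600 m: -6.7 × 0.9 km = -6.03°C, so T = -1.99°C.
Environment:
  Environment, lower layer to 2200 m: -4.3 × 1.2 km = -5.16°C, so T = 5.74°C.
  Environment, upper layer to 2600 m: -4.5 × 0.4 km = -1.8°C, so T = 3.94°C.
T_parcel − T_env = -1.99 − 3.94 = -5.93°C

-5.93°C (parcel cooler than environment)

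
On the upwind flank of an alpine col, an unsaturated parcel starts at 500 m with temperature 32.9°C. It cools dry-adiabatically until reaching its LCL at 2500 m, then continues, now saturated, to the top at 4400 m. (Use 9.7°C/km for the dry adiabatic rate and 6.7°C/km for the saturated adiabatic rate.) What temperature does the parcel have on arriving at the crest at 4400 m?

From 500 m to 2500 m (dry): cools by 9.7 × 2 = 19.4°C, giving 13.5°C.
From 2500 m to 4400 m (saturated): cools by 6.7 × 1.9 = 12.73°C, giving 0.77°C.

0.77°C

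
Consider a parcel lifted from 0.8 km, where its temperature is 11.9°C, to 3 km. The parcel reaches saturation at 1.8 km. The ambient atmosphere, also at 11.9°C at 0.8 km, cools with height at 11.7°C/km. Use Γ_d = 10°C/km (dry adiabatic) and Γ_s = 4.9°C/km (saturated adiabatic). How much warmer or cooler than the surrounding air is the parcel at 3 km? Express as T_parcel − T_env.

+9.86°C (parcel warmer than environment)

Parcel:
  From 800 m to 1800 m (dry): cools by 10 × 1 = 10°C, giving 1.9°C.
  From 1800 m to 3000 m (saturated): cools by 4.9 × 1.2 = 5.88°C, giving -3.98°C.
Environment:
  From 800 m to 3000 m (environment): cools by 11.7 × 2.2 = 25.74°C, giving -13.84°C.
T_parcel − T_env = -3.98 − (-13.84) = +9.86°C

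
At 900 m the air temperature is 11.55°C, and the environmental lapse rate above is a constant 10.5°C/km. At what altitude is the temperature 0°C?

2000 m

Height above start = (11.55 − 0) / 10.5 = 1.1 km
Altitude = 900 m + 1100 m = 2000 m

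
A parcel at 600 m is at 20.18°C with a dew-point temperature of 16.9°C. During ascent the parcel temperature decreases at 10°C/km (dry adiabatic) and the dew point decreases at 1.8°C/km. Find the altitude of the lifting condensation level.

1000 m

T and T_d converge at 10 − 1.8 = 8.2°C per km
Height above start = (20.18 − 16.9) / 8.2 = 0.4 km
LCL altitude = 600 m + 400 m = 1000 m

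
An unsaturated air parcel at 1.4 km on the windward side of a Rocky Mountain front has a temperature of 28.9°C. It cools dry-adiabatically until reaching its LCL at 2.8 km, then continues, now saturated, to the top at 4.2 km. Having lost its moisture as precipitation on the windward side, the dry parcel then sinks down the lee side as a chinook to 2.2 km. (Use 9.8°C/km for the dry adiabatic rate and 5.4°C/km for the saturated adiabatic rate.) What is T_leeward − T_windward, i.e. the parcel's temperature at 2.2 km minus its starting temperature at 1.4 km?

From 1400 m to 2800 m (dry): cools by 9.8 × 1.4 = 13.72°C, giving 15.18°C.
From 2800 m to 4200 m (saturated): cools by 5.4 × 1.4 = 7.56°C, giving 7.62°C.
From 4200 m to 2200 m (dry descent): warms by 9.8 × 2 = 19.6°C, giving 27.22°C.
Net change vs windward start: 27.22 − 28.9 = -1.68°C

-1.68°C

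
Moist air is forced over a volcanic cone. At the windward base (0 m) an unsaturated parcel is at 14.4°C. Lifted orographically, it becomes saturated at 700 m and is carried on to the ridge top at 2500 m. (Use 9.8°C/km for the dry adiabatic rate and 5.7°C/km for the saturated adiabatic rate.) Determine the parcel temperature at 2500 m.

0–700 m, dry: Δz = 0.7 km ⇒ ΔT = -6.86°C; T = 7.54°C
700–2500 m, saturated: Δz = 1.8 km ⇒ ΔT = -10.26°C; T = -2.72°C

-2.72°C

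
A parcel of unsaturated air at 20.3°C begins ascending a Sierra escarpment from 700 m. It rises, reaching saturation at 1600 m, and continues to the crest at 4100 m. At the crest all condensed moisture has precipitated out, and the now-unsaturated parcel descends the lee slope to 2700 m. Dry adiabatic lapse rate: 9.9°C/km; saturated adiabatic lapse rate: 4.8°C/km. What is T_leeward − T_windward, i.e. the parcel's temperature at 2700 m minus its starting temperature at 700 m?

-7.05°C

From 700 m to 1600 m (dry): cools by 9.9 × 0.9 = 8.91°C, giving 11.39°C.
From 1600 m to 4100 m (saturated): cools by 4.8 × 2.5 = 12°C, giving -0.61°C.
From 4100 m to 2700 m (dry descent): warms by 9.9 × 1.4 = 13.86°C, giving 13.25°C.
Net change vs windward start: 13.25 − 20.3 = -7.05°C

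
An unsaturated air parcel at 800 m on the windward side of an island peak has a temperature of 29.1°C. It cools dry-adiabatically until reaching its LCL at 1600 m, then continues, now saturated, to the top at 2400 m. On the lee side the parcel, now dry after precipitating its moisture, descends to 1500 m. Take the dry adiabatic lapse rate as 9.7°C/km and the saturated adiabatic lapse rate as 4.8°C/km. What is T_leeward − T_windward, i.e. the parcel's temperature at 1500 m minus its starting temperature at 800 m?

Dry to 1600 m: -9.7 × 0.8 km = -7.76°C, so T = 21.34°C.
Saturated to 2400 m: -4.8 × 0.8 km = -3.84°C, so T = 17.5°C.
Dry descent to 1500 m: +9.7 × 0.9 km = +8.73°C, so T = 26.23°C.
Net change vs windward start: 26.23 − 29.1 = -2.87°C

-2.87°C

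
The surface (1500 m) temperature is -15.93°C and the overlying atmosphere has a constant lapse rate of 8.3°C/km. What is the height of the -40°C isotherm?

4400 m

Height above start = (-15.93 − (-40)) / 8.3 = 2.9 km
Altitude = 1500 m + 2900 m = 4400 m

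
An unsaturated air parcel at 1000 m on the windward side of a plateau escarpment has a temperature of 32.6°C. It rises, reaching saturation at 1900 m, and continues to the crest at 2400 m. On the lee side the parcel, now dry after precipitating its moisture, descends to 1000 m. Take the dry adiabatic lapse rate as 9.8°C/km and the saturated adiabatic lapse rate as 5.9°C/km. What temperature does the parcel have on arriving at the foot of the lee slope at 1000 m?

1000 → 1900 m (dry, 9.8°C/km): ΔT = -9.8 × 0.9 = -8.82°C → T = 23.78°C
1900 → 2400 m (saturated, 5.9°C/km): ΔT = -5.9 × 0.5 = -2.95°C → T = 20.83°C
2400 → 1000 m (dry descent, 9.8°C/km): ΔT = +9.8 × 1.4 = +13.72°C → T = 34.55°C

34.55°C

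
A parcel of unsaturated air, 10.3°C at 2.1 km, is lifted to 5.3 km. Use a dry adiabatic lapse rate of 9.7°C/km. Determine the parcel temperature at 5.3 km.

-20.74°C

Dry adiabatic to 5300 m: -9.7 × 3.2 km = -31.04°C, so T = -20.74°C.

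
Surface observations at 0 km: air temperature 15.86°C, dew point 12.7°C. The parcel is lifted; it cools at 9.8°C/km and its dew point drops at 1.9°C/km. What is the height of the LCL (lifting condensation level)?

T and T_d converge at 9.8 − 1.9 = 7.9°C per km
Height above start = (15.86 − 12.7) / 7.9 = 0.4 km
LCL altitude = 0 m + 400 m = 400 m

0.4 km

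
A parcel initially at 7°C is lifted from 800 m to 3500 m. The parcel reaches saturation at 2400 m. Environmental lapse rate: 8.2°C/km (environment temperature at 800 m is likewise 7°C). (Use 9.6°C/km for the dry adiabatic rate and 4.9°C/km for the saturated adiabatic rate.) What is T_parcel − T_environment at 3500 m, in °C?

Parcel:
  800–2400 m, dry: Δz = 1.6 km ⇒ ΔT = -15.36°C; T = -8.36°C
  2400–3500 m, saturated: Δz = 1.1 km ⇒ ΔT = -5.39°C; T = -13.75°C
Environment:
  800–3500 m, environment: Δz = 2.7 km ⇒ ΔT = -22.14°C; T = -15.14°C
T_parcel − T_env = -13.75 − (-15.14) = +1.39°C

+1.39°C (parcel warmer than environment)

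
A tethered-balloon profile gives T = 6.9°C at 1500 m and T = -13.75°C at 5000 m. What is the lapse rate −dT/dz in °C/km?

Γ = −ΔT/Δz = (6.9 − (-13.75)) / (5000 − 1500) m
  = 20.65°C / 3.5 km = 5.9°C/km

5.9°C/km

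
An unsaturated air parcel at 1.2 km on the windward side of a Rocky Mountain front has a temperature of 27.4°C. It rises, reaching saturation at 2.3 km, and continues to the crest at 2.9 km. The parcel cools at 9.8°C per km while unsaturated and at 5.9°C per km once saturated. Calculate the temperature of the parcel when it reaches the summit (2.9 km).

13.08°C

Dry to 2300 m: -9.8 × 1.1 km = -10.78°C, so T = 16.62°C.
Saturated to 2900 m: -5.9 × 0.6 km = -3.54°C, so T = 13.08°C.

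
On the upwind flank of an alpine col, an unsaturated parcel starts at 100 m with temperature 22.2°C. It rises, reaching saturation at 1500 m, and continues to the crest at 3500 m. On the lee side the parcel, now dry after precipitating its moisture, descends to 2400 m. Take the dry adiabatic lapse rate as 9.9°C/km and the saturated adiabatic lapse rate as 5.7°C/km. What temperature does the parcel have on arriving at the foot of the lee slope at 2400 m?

100 → 1500 m (dry, 9.9°C/km): ΔT = -9.9 × 1.4 = -13.86°C → T = 8.34°C
1500 → 3500 m (saturated, 5.7°C/km): ΔT = -5.7 × 2 = -11.4°C → T = -3.06°C
3500 → 2400 m (dry descent, 9.9°C/km): ΔT = +9.9 × 1.1 = +10.89°C → T = 7.83°C

7.83°C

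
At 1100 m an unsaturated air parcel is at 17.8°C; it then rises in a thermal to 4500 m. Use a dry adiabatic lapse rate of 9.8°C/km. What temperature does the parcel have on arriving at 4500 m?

-15.52°C

1100 → 4500 m (dry adiabatic, 9.8°C/km): ΔT = -9.8 × 3.4 = -33.32°C → T = -15.52°C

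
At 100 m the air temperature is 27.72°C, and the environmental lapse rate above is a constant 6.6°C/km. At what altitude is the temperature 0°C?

Height above start = (27.72 − 0) / 6.6 = 4.2 km
Altitude = 100 m + 4200 m = 4300 m

4300 m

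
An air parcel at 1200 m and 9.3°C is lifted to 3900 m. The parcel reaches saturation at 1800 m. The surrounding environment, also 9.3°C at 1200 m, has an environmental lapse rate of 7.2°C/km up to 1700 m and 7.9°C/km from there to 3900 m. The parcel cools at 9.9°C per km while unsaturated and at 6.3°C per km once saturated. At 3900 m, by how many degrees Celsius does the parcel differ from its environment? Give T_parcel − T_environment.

+1.81°C (parcel warmer than environment)

Parcel:
  1200–1800 m, dry: Δz = 0.6 km ⇒ ΔT = -5.94°C; T = 3.36°C
  1800–3900 m, saturated: Δz = 2.1 km ⇒ ΔT = -13.23°C; T = -9.87°C
Environment:
  1200–1700 m, environment, lower layer: Δz = 0.5 km ⇒ ΔT = -3.6°C; T = 5.7°C
  1700–3900 m, environment, upper layer: Δz = 2.2 km ⇒ ΔT = -17.38°C; T = -11.68°C
T_parcel − T_env = -9.87 − (-11.68) = +1.81°C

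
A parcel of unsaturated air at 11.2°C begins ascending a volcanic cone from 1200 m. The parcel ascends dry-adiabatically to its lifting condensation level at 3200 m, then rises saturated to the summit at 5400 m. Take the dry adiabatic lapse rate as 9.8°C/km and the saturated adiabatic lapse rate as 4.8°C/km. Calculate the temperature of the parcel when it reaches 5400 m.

-18.96°C

From 1200 m to 3200 m (dry): cools by 9.8 × 2 = 19.6°C, giving -8.4°C.
From 3200 m to 5400 m (saturated): cools by 4.8 × 2.2 = 10.56°C, giving -18.96°C.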